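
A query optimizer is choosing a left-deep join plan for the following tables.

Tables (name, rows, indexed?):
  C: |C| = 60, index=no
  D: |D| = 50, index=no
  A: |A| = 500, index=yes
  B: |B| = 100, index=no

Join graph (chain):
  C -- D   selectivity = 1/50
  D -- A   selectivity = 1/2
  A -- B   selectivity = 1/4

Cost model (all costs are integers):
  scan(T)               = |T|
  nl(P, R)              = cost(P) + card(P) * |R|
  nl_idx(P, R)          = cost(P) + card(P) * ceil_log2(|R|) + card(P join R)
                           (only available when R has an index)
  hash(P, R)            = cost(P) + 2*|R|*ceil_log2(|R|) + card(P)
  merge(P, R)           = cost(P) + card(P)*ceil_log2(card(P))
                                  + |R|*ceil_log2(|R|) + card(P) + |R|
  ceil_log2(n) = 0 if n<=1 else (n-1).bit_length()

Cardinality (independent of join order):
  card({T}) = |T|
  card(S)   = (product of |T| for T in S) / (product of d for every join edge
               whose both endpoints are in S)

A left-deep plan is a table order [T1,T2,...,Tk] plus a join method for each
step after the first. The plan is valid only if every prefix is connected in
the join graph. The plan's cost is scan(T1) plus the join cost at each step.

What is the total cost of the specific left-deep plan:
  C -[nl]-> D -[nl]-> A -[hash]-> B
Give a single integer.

step 1: scan C: cost=60, card=60
step 2: join D via nl
    card(P join D) = 60*50/(50) = 60
    cost = 60 + 60*50 = 3060
step 3: join A via nl
    card(P join A) = 60*500/(2) = 15000
    cost = 3060 + 60*500 = 33060
step 4: join B via hash
    card(P join B) = 15000*100/(4) = 375000
    cost = 33060 + 2*100*7 + 15000 = 49460

49460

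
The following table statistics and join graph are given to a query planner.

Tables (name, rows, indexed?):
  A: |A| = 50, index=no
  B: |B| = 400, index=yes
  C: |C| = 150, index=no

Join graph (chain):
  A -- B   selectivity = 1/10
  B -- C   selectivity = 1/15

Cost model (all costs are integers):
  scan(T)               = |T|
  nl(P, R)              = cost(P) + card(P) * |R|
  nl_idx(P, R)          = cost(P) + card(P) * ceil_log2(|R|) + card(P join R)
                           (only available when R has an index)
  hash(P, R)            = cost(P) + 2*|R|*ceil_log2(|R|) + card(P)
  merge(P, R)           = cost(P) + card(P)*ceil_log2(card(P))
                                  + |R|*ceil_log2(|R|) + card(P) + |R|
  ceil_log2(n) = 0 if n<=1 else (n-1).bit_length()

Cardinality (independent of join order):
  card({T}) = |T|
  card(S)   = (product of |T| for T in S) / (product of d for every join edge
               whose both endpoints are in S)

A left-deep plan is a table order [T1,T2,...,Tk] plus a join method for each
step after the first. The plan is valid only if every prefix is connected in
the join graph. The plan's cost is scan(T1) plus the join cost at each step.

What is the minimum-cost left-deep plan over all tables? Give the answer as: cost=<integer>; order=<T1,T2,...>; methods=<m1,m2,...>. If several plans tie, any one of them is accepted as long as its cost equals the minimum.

Selinger DP (subsets sized 1..n):
  {A}: scan cost=50, card=50
  {B}: scan cost=400, card=400
  {C}: scan cost=150, card=150
  {AB}: card=2000; try (A,hash)→1400, (B,nl_idx)→2500, (B,merge)→4400, (A,merge)→4750, (B,hash)→7300, (B,nl)→20050 …(+1); best=1400 via (A,hash)
  {BC}: card=4000; try (C,hash)→3200, (B,merge)→5500, (B,nl_idx)→5500, (C,merge)→5750, (B,hash)→7500, (B,nl)→60150 …(+1); best=3200 via (C,hash)
  {ABC}: card=20000; try (C,hash)→5800, (A,hash)→7800, (C,merge)→26750, (A,merge)→55550, (A,nl)→203200, (C,nl)→301400; best=5800 via (C,hash)

cost=5800; order=B,A,C; methods=hash,hash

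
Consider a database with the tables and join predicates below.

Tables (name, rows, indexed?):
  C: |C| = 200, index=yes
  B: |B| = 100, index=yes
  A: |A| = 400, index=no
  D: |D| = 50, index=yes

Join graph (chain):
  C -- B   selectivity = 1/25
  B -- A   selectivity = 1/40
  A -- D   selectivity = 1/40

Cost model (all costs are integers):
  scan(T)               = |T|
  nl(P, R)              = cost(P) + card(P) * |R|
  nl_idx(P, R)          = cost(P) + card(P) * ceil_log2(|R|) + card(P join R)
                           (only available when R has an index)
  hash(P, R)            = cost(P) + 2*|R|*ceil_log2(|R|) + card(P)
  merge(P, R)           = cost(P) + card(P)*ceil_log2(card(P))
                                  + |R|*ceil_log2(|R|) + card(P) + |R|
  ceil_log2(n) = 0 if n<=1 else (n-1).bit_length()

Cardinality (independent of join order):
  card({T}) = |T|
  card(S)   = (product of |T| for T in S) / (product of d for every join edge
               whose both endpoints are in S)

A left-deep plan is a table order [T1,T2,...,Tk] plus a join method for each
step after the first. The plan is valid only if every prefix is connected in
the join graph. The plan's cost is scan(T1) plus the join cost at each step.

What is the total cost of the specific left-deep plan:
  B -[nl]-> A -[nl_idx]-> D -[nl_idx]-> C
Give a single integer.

67350

step 1: scan B: cost=100, card=100
step 2: join A via nl
    card(P join A) = 100*400/(40) = 1000
    cost = 100 + 100*400 = 40100
step 3: join D via nl_idx
    card(P join D) = 1000*50/(40) = 1250
    cost = 40100 + 1000*6 + 1250 = 47350
step 4: join C via nl_idx
    card(P join C) = 1250*200/(25) = 10000
    cost = 47350 + 1250*8 + 10000 = 67350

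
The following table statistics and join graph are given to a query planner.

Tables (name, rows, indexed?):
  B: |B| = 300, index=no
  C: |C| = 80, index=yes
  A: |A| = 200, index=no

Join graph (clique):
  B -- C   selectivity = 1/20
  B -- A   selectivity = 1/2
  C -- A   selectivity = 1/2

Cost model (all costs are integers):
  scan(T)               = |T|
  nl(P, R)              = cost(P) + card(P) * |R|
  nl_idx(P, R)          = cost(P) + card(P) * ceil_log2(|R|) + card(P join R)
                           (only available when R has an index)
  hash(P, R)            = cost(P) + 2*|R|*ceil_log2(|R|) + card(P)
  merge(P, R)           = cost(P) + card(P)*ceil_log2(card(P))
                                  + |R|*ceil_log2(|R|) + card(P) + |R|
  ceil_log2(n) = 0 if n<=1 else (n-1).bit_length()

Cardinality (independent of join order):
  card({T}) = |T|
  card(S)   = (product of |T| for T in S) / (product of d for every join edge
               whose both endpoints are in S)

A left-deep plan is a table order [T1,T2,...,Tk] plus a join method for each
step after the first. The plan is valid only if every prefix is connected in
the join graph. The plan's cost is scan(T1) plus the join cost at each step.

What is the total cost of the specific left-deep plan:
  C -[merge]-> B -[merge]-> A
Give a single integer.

step 1: scan C: cost=80, card=80
step 2: join B via merge
    card(P join B) = 80*300/(20) = 1200
    cost = 80 + 80*7 + 300*9 + 80 + 300 = 3720
step 3: join A via merge
    card(P join A) = 1200*200/(2*2) = 60000
    cost = 3720 + 1200*11 + 200*8 + 1200 + 200 = 19920

19920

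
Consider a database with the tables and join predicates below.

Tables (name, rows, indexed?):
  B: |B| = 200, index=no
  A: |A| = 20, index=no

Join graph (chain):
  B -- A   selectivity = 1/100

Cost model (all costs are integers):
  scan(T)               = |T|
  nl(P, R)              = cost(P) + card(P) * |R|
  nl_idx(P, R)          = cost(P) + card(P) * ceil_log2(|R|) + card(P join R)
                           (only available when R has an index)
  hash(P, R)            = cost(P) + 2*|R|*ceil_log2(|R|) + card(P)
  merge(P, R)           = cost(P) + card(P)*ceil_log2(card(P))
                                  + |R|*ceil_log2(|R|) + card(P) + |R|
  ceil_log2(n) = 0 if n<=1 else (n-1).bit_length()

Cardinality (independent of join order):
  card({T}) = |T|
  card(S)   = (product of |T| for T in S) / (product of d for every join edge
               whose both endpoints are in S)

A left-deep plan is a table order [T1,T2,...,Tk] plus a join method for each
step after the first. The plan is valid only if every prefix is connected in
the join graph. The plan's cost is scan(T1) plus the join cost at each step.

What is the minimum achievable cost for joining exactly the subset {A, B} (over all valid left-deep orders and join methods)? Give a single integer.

Selinger DP over subsets of {A,B}:
  {B}: scan cost=200, card=200
  {A}: scan cost=20, card=20
  {AB}: card=40; try (A,hash)→600, (B,merge)→1940, (A,merge)→2120, (B,hash)→3240, (B,nl)→4020, (A,nl)→4200; best=600 via (A,hash)

600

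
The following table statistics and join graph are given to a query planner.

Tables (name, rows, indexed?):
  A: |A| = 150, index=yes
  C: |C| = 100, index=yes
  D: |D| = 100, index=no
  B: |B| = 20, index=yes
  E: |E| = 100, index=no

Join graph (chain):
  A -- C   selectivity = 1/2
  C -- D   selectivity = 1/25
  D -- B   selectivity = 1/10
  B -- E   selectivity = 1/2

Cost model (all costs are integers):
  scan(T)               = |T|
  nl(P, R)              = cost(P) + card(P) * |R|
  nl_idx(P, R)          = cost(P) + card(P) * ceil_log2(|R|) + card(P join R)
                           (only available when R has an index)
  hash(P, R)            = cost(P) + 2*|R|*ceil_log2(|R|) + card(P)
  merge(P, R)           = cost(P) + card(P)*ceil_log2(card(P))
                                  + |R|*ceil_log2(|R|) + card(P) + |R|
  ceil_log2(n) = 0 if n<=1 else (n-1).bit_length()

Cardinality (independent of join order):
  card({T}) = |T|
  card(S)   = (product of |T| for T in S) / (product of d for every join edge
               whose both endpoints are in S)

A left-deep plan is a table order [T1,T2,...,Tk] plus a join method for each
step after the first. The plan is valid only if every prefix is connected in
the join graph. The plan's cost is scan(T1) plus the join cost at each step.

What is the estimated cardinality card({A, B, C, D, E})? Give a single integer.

Tables in S: A(150), B(20), C(100), D(100), E(100)
Edges inside S: A-C(d=2), C-D(d=25), D-B(d=10), B-E(d=2)
numerator = 150 * 20 * 100 * 100 * 100 = 3000000000
denominator = 2 * 25 * 10 * 2 = 1000
card(S) = 3000000000 / 1000 = 3000000

3000000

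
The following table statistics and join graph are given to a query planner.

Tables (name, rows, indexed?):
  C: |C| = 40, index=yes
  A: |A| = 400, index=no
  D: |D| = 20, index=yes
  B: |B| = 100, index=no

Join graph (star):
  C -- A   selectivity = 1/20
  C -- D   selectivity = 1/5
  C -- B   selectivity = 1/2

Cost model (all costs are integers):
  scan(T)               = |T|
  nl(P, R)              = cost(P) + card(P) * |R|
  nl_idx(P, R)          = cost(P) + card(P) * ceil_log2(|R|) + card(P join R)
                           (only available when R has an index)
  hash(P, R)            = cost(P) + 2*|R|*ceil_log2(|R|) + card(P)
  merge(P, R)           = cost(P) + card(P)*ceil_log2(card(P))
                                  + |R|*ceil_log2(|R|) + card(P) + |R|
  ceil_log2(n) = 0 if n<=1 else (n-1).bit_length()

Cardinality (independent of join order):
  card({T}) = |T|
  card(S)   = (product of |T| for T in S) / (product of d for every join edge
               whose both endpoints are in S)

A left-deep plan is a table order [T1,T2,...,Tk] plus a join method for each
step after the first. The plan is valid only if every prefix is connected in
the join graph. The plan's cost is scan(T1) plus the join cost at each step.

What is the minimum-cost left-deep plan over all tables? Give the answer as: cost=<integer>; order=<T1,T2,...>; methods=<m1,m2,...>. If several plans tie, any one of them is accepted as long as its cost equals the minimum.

Selinger DP (subsets sized 1..n):
  {C}: scan cost=40, card=40
  {A}: scan cost=400, card=400
  {D}: scan cost=20, card=20
  {B}: scan cost=100, card=100
  {AC}: card=800; try (C,hash)→1280, (C,nl_idx)→3600, (A,merge)→4320, (C,merge)→4680, (A,hash)→7280, (A,nl)→16040 …(+1); best=1280 via (C,hash)
  {CD}: card=160; try (D,hash)→280, (C,nl_idx)→300, (D,nl_idx)→400, (C,merge)→420, (D,merge)→440, (C,hash)→520 …(+2); best=280 via (D,hash)
  {BC}: card=2000; try (C,hash)→680, (B,merge)→1120, (C,merge)→1180, (B,hash)→1480, (C,nl_idx)→2700, (B,nl)→4040 …(+1); best=680 via (C,hash)
  {ACD}: card=3200; try (D,hash)→2280, (A,merge)→5720, (A,hash)→7640, (D,nl_idx)→8480, (D,merge)→10200, (D,nl)→17280 …(+1); best=2280 via (D,hash)
  {ABC}: card=40000; try (B,hash)→3480, (A,hash)→9880, (B,merge)→10880, (A,merge)→28680, (B,nl)→81280, (A,nl)→800680; best=3480 via (B,hash)
  {BCD}: card=8000; try (B,hash)→1840, (B,merge)→2520, (D,hash)→2880, (B,nl)→16280, (D,nl_idx)→18680, (D,merge)→24800 …(+1); best=1840 via (B,hash)
  {ABCD}: card=160000; try (B,hash)→6880, (A,hash)→17040, (D,hash)→43680, (B,merge)→44680, (A,merge)→117840, (B,nl)→322280 …(+4); best=6880 via (B,hash)

cost=6880; order=A,C,D,B; methods=hash,hash,hash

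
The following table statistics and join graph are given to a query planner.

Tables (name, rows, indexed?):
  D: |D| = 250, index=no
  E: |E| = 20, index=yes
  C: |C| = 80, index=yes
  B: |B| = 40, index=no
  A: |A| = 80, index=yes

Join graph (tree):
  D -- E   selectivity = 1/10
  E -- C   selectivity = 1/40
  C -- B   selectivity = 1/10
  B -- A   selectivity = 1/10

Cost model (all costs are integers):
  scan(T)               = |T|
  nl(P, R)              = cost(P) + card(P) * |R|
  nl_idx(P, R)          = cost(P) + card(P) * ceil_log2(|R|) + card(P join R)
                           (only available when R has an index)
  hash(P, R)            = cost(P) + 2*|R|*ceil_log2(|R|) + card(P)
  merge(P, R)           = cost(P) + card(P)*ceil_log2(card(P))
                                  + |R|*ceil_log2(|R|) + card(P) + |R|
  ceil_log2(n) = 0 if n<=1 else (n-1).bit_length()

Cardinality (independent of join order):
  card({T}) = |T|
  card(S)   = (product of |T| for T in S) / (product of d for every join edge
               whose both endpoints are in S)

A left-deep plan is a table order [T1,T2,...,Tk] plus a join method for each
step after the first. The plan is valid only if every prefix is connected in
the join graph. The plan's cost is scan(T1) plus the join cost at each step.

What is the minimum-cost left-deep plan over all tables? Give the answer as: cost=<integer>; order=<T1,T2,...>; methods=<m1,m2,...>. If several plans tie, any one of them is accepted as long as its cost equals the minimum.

Selinger DP (subsets sized 1..n):
  {D}: scan cost=250, card=250
  {E}: scan cost=20, card=20
  {C}: scan cost=80, card=80
  {B}: scan cost=40, card=40
  {A}: scan cost=80, card=80
  {DE}: card=500; try (E,hash)→700, (E,nl_idx)→2000, (D,merge)→2390, (E,merge)→2620, (D,hash)→4040, (D,nl)→5020 …(+1); best=700 via (E,hash)
  {CE}: card=40; try (C,nl_idx)→200, (E,hash)→360, (E,nl_idx)→520, (C,merge)→780, (E,merge)→840, (C,hash)→1160 …(+2); best=200 via (C,nl_idx)
  {BC}: card=320; try (C,nl_idx)→640, (B,hash)→640, (C,merge)→960, (B,merge)→1000, (C,hash)→1200, (C,nl)→3240 …(+1); best=640 via (C,nl_idx)
  {AB}: card=320; try (B,hash)→640, (A,nl_idx)→640, (A,merge)→960, (B,merge)→1000, (A,hash)→1200, (A,nl)→3240 …(+1); best=640 via (B,hash)
  {CDE}: card=1000; try (C,hash)→2320, (D,merge)→2730, (D,hash)→4240, (C,nl_idx)→5200, (C,merge)→6340, (D,nl)→10200 …(+1); best=2320 via (C,hash)
  {BCE}: card=160; try (B,hash)→720, (B,merge)→760, (E,hash)→1160, (B,nl)→1800, (E,nl_idx)→2400, (E,merge)→3960 …(+1); best=720 via (B,hash)
  {ABC}: card=2560; try (C,hash)→2080, (A,hash)→2080, (C,merge)→4480, (A,merge)→4480, (C,nl_idx)→5440, (A,nl_idx)→5440 …(+2); best=2080 via (C,hash)
  {BCDE}: card=4000; try (B,hash)→3800, (D,merge)→4410, (D,hash)→4880, (B,merge)→13600, (D,nl)→40720, (B,nl)→42320; best=3800 via (B,hash)
  {ABCE}: card=1280; try (A,hash)→2000, (A,merge)→2800, (A,nl_idx)→3120, (E,hash)→4840, (A,nl)→13520, (E,nl_idx)→16160 …(+2); best=2000 via (A,hash)
  {ABCDE}: card=32000; try (D,hash)→7280, (A,hash)→8920, (D,merge)→19610, (A,merge)→56440, (A,nl_idx)→63800, (D,nl)→322000 …(+1); best=7280 via (D,hash)

cost=7280; order=E,C,B,A,D; methods=nl_idx,hash,hash,hash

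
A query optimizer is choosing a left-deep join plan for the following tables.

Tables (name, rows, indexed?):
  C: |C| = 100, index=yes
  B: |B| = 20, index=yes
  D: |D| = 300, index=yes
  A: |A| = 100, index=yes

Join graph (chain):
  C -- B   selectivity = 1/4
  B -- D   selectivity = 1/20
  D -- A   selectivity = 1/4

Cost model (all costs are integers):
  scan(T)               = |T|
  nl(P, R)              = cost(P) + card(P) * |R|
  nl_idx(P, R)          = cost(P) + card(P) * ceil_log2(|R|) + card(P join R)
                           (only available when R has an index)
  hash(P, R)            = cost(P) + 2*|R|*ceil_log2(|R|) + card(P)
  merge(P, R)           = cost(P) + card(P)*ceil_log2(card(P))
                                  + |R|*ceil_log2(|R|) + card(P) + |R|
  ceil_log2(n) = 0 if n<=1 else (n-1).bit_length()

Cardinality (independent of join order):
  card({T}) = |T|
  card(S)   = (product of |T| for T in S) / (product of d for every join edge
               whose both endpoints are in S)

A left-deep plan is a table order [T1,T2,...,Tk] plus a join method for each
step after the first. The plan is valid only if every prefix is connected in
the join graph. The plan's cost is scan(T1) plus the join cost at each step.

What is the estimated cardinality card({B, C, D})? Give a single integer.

Tables in S: B(20), C(100), D(300)
Edges inside S: C-B(d=4), B-D(d=20)
numerator = 20 * 100 * 300 = 600000
denominator = 4 * 20 = 80
card(S) = 600000 / 80 = 7500

7500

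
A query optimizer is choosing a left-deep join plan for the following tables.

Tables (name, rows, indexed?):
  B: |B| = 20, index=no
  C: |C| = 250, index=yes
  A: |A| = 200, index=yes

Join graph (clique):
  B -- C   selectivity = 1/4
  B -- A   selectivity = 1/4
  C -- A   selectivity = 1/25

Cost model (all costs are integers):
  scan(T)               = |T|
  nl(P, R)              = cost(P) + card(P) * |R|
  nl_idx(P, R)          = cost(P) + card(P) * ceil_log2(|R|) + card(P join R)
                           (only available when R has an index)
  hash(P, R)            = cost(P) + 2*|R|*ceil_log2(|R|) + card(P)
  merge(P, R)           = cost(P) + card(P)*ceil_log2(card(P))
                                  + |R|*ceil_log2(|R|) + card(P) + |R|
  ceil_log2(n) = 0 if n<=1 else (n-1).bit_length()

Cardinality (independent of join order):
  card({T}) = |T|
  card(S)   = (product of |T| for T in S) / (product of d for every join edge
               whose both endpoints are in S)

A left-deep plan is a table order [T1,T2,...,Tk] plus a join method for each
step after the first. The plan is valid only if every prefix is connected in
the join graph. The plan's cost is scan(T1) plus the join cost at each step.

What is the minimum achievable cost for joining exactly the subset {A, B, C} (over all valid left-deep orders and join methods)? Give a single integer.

Selinger DP over subsets of {A,B,C}:
  {B}: scan cost=20, card=20
  {C}: scan cost=250, card=250
  {A}: scan cost=200, card=200
  {BC}: card=1250; try (B,hash)→700, (C,nl_idx)→1430, (C,merge)→2390, (B,merge)→2620, (C,hash)→4040, (C,nl)→5020 …(+1); best=700 via (B,hash)
  {AB}: card=1000; try (B,hash)→600, (A,nl_idx)→1180, (A,merge)→1940, (B,merge)→2120, (A,hash)→3240, (A,nl)→4020 …(+1); best=600 via (B,hash)
  {AC}: card=2000; try (A,hash)→3700, (C,nl_idx)→3800, (C,merge)→4250, (A,nl_idx)→4250, (A,merge)→4300, (C,hash)→4400 …(+2); best=3700 via (A,hash)
  {ABC}: card=2500; try (A,hash)→5150, (C,hash)→5600, (B,hash)→5900, (C,nl_idx)→11100, (A,nl_idx)→13200, (C,merge)→13850 …(+5); best=5150 via (A,hash)

5150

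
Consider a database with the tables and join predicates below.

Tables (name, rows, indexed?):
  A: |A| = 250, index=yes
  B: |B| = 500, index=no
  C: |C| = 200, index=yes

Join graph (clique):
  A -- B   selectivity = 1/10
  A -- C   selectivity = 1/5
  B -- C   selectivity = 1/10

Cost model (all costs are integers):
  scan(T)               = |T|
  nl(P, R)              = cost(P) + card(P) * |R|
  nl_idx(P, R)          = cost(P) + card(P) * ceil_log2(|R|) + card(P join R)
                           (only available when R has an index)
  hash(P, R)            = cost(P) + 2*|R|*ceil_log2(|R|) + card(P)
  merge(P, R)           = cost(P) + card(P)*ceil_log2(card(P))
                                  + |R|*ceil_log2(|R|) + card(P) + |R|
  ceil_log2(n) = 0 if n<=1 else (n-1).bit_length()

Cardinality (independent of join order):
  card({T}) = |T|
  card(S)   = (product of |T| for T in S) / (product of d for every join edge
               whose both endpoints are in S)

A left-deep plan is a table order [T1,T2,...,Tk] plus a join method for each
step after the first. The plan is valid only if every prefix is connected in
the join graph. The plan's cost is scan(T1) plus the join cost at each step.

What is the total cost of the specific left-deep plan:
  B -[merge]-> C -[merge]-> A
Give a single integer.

159550

step 1: scan B: cost=500, card=500
step 2: join C via merge
    card(P join C) = 500*200/(10) = 10000
    cost = 500 + 500*9 + 200*8 + 500 + 200 = 7300
step 3: join A via merge
    card(P join A) = 10000*250/(10*5) = 50000
    cost = 7300 + 10000*14 + 250*8 + 10000 + 250 = 159550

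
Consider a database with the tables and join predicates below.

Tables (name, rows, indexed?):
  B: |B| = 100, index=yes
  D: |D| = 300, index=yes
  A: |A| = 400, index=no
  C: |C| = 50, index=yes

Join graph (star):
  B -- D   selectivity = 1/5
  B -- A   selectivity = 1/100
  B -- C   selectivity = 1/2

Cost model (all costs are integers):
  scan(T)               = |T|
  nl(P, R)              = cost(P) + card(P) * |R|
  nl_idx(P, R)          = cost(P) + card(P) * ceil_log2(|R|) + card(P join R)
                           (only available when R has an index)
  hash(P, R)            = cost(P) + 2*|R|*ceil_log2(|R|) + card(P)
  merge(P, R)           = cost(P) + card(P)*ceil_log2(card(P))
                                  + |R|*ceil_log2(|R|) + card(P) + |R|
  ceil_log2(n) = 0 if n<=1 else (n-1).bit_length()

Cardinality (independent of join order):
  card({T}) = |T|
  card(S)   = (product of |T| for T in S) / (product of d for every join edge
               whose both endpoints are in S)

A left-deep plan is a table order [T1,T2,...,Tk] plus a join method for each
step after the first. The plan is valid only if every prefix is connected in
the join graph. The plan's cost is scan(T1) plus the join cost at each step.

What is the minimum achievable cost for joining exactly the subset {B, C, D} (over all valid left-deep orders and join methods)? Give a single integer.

8600

Selinger DP over subsets of {B,C,D}:
  {B}: scan cost=100, card=100
  {D}: scan cost=300, card=300
  {C}: scan cost=50, card=50
  {BD}: card=6000; try (B,hash)→2000, (D,merge)→3900, (B,merge)→4100, (D,hash)→5600, (D,nl_idx)→7000, (B,nl_idx)→8400 …(+2); best=2000 via (B,hash)
  {BC}: card=2500; try (C,hash)→800, (B,merge)→1200, (C,merge)→1250, (B,hash)→1500, (B,nl_idx)→2900, (C,nl_idx)→3200 …(+2); best=800 via (C,hash)
  {BCD}: card=150000; try (C,hash)→8600, (D,hash)→8700, (D,merge)→36300, (C,merge)→86350, (D,nl_idx)→173300, (C,nl_idx)→188000 …(+2); best=8600 via (C,hash)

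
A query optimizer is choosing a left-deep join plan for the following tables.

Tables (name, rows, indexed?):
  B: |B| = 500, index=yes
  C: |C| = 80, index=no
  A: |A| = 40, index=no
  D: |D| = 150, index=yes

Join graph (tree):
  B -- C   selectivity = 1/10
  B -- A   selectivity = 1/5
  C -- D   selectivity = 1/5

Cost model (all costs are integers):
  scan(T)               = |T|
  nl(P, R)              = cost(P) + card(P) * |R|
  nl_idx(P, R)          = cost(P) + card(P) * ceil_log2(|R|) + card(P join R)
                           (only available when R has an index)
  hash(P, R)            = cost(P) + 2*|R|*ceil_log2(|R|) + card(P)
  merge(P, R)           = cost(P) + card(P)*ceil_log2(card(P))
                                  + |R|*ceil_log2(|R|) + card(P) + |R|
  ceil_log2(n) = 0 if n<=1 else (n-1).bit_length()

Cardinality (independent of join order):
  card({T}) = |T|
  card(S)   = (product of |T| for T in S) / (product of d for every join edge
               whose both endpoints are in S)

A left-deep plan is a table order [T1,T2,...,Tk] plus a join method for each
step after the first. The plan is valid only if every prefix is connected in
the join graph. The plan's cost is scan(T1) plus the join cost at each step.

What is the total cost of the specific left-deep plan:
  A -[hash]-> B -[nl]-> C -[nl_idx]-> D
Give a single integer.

1545080

step 1: scan A: cost=40, card=40
step 2: join B via hash
    card(P join B) = 40*500/(5) = 4000
    cost = 40 + 2*500*9 + 40 = 9080
step 3: join C via nl
    card(P join C) = 4000*80/(10) = 32000
    cost = 9080 + 4000*80 = 329080
step 4: join D via nl_idx
    card(P join D) = 32000*150/(5) = 960000
    cost = 329080 + 32000*8 + 960000 = 1545080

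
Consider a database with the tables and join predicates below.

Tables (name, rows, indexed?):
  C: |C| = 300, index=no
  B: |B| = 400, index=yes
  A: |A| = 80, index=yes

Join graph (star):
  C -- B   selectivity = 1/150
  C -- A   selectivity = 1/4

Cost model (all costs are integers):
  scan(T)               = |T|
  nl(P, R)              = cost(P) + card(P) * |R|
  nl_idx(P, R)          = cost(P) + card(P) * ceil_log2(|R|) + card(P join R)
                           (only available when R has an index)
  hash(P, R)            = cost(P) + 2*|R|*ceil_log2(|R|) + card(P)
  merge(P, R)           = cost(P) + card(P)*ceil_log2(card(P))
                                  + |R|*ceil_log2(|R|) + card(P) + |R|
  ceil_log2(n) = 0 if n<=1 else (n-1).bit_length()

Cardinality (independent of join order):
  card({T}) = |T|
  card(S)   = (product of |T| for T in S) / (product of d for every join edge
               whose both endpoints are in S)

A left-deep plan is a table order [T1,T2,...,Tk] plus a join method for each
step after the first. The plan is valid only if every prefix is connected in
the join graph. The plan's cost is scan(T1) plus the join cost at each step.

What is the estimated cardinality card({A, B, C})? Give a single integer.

Tables in S: A(80), B(400), C(300)
Edges inside S: C-B(d=150), C-A(d=4)
numerator = 80 * 400 * 300 = 9600000
denominator = 150 * 4 = 600
card(S) = 9600000 / 600 = 16000

16000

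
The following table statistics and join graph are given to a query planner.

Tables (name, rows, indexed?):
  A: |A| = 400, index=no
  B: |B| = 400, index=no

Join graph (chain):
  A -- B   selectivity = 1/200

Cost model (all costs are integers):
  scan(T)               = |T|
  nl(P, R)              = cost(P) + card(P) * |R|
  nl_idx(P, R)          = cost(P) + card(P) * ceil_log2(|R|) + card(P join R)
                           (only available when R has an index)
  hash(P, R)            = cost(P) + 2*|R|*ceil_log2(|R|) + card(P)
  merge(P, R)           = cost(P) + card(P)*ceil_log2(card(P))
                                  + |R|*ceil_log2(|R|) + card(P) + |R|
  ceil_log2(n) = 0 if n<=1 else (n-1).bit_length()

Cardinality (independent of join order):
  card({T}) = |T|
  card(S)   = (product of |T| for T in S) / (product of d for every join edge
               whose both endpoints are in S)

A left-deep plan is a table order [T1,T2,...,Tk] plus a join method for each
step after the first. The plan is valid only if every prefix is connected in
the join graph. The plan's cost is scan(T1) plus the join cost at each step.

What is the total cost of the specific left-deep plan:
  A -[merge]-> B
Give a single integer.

step 1: scan A: cost=400, card=400
step 2: join B via merge
    card(P join B) = 400*400/(200) = 800
    cost = 400 + 400*9 + 400*9 + 400 + 400 = 8400

8400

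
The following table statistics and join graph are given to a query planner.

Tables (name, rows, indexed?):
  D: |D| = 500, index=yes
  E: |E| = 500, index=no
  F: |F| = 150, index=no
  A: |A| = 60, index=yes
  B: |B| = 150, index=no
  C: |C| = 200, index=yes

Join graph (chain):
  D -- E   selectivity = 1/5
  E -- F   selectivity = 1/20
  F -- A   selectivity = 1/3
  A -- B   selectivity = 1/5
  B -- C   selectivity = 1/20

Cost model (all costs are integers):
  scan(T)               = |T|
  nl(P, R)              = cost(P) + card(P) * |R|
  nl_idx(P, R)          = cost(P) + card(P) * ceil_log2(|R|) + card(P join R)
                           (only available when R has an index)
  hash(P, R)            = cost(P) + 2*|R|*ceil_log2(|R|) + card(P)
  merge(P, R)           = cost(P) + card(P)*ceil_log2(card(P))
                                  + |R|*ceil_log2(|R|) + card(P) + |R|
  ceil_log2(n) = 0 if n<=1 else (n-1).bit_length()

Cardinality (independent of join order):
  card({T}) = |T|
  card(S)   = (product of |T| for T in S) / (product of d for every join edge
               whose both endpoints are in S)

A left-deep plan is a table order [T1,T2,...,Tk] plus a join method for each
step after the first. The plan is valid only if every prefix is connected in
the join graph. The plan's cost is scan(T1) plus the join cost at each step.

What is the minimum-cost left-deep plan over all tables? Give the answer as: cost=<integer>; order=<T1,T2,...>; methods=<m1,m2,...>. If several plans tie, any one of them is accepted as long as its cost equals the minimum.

cost=23443420; order=C,B,A,F,E,D; methods=hash,hash,hash,hash,hash

Selinger DP (subsets sized 1..n):
  {D}: scan cost=500, card=500
  {E}: scan cost=500, card=500
  {F}: scan cost=150, card=150
  {A}: scan cost=60, card=60
  {B}: scan cost=150, card=150
  {C}: scan cost=200, card=200
  {DE}: card=50000; try (E,hash)→10000, (D,hash)→10000, (E,merge)→10500, (D,merge)→10500, (D,nl_idx)→55000, (E,nl)→250500 …(+1); best=10000 via (E,hash)
  {EF}: card=3750; try (F,hash)→3400, (E,merge)→6500, (F,merge)→6850, (E,hash)→9300, (E,nl)→75150, (F,nl)→75500; best=3400 via (F,hash)
  {AF}: card=3000; try (A,hash)→1020, (F,merge)→1830, (A,merge)→1920, (F,hash)→2520, (A,nl_idx)→4050, (F,nl)→9060 …(+1); best=1020 via (A,hash)
  {AB}: card=1800; try (A,hash)→1020, (B,merge)→1830, (A,merge)→1920, (B,hash)→2520, (A,nl_idx)→2850, (B,nl)→9060 …(+1); best=1020 via (A,hash)
  {BC}: card=1500; try (B,hash)→2800, (C,nl_idx)→2850, (C,merge)→3300, (B,merge)→3350, (C,hash)→3500, (C,nl)→30150 …(+1); best=2800 via (B,hash)
  {DEF}: card=375000; try (D,hash)→16150, (D,merge)→57150, (F,hash)→62400, (D,nl_idx)→412150, (F,merge)→861350, (D,nl)→1878400 …(+1); best=16150 via (D,hash)
  {AEF}: card=75000; try (A,hash)→7870, (E,hash)→13020, (E,merge)→45020, (A,merge)→52570, (A,nl_idx)→100900, (A,nl)→228400 …(+1); best=7870 via (A,hash)
  {ABF}: card=90000; try (F,hash)→5220, (B,hash)→6420, (F,merge)→23970, (B,merge)→41370, (F,nl)→271020, (B,nl)→451020; best=5220 via (F,hash)
  {ABC}: card=18000; try (A,hash)→5020, (C,hash)→6020, (A,merge)→21220, (C,merge)→24420, (A,nl_idx)→29800, (C,nl_idx)→33420 …(+2); best=5020 via (A,hash)
  {ADEF}: card=7500000; try (D,hash)→91870, (A,hash)→391870, (D,merge)→1362870, (A,merge)→7516570, (D,nl_idx)→8182870, (A,nl_idx)→9766150 …(+2); best=91870 via (D,hash)
  {ABEF}: card=2250000; try (B,hash)→85270, (E,hash)→104220, (B,merge)→1359220, (E,merge)→1630220, (B,nl)→11257870, (E,nl)→45005220; best=85270 via (B,hash)
  {ABCF}: card=900000; try (F,hash)→25420, (C,hash)→98420, (F,merge)→294370, (C,nl_idx)→1625220, (C,merge)→1627020, (F,nl)→2705020 …(+1); best=25420 via (F,hash)
  {ABDEF}: card=225000000; try (D,hash)→2344270, (B,hash)→7594270, (D,merge)→51840270, (B,merge)→180093220, (D,nl_idx)→245335270, (D,nl)→1125085270 …(+1); best=2344270 via (D,hash)
  {ABCEF}: card=22500000; try (E,hash)→934420, (C,hash)→2338470, (E,merge)→18930420, (C,nl_idx)→40585270, (C,merge)→51837070, (E,nl)→450025420 …(+1); best=934420 via (E,hash)
  {ABCDEF}: card=2250000000; try (D,hash)→23443420, (C,hash)→227347470, (D,merge)→585939420, (D,nl_idx)→2453434420, (C,nl_idx)→4052344270, (C,merge)→6527346070 …(+2); best=23443420 via (D,hash)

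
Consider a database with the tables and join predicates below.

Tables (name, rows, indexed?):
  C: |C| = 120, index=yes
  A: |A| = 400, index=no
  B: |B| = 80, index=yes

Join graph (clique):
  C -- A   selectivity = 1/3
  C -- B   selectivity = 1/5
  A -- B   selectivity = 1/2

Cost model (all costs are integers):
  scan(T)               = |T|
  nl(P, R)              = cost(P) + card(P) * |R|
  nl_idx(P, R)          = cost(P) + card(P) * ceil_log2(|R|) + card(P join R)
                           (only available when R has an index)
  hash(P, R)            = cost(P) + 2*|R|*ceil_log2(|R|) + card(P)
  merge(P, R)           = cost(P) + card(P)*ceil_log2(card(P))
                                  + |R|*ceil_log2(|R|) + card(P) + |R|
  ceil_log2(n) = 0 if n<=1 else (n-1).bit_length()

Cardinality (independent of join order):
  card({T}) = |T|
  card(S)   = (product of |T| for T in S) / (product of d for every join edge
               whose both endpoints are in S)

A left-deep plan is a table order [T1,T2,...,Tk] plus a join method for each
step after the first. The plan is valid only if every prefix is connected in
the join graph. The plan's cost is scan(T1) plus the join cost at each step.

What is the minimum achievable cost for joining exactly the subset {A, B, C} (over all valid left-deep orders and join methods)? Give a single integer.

10480

Selinger DP over subsets of {A,B,C}:
  {C}: scan cost=120, card=120
  {A}: scan cost=400, card=400
  {B}: scan cost=80, card=80
  {AC}: card=16000; try (C,hash)→2480, (A,merge)→5080, (C,merge)→5360, (A,hash)→7440, (C,nl_idx)→19200, (A,nl)→48120 …(+1); best=2480 via (C,hash)
  {BC}: card=1920; try (B,hash)→1360, (C,merge)→1680, (B,merge)→1720, (C,hash)→1840, (C,nl_idx)→2560, (B,nl_idx)→2880 …(+2); best=1360 via (B,hash)
  {AB}: card=16000; try (B,hash)→1920, (A,merge)→4720, (B,merge)→5040, (A,hash)→7360, (B,nl_idx)→19200, (A,nl)→32080 …(+1); best=1920 via (B,hash)
  {ABC}: card=128000; try (A,hash)→10480, (C,hash)→19600, (B,hash)→19600, (A,merge)→28400, (C,nl_idx)→241920, (B,nl_idx)→242480 …(+5); best=10480 via (A,hash)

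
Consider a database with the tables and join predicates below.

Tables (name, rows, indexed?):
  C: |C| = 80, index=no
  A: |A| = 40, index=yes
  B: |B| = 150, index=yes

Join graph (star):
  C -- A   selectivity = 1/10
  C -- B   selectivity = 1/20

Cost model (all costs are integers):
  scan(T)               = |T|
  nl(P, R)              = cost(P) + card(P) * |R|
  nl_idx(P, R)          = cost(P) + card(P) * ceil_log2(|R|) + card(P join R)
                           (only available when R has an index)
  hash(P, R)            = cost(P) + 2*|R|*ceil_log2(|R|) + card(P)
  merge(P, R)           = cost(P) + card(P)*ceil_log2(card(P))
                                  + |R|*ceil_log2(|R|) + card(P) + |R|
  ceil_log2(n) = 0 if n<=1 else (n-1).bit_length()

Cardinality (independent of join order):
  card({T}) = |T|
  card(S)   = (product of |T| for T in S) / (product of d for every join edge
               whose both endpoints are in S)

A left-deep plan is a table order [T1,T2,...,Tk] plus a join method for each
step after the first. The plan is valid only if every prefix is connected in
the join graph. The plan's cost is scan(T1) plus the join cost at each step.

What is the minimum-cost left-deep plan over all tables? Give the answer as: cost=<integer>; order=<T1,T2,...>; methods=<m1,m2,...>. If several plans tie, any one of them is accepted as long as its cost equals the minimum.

cost=2400; order=C,B,A; methods=nl_idx,hash

Selinger DP (subsets sized 1..n):
  {C}: scan cost=80, card=80
  {A}: scan cost=40, card=40
  {B}: scan cost=150, card=150
  {AC}: card=320; try (A,hash)→640, (A,nl_idx)→880, (C,merge)→960, (A,merge)→1000, (C,hash)→1200, (C,nl)→3240 …(+1); best=640 via (A,hash)
  {BC}: card=600; try (B,nl_idx)→1320, (C,hash)→1420, (B,merge)→2070, (C,merge)→2140, (B,hash)→2560, (B,nl)→12080 …(+1); best=1320 via (B,nl_idx)
  {ABC}: card=2400; try (A,hash)→2400, (B,hash)→3360, (B,merge)→5190, (B,nl_idx)→5600, (A,nl_idx)→7320, (A,merge)→8200 …(+2); best=2400 via (A,hash)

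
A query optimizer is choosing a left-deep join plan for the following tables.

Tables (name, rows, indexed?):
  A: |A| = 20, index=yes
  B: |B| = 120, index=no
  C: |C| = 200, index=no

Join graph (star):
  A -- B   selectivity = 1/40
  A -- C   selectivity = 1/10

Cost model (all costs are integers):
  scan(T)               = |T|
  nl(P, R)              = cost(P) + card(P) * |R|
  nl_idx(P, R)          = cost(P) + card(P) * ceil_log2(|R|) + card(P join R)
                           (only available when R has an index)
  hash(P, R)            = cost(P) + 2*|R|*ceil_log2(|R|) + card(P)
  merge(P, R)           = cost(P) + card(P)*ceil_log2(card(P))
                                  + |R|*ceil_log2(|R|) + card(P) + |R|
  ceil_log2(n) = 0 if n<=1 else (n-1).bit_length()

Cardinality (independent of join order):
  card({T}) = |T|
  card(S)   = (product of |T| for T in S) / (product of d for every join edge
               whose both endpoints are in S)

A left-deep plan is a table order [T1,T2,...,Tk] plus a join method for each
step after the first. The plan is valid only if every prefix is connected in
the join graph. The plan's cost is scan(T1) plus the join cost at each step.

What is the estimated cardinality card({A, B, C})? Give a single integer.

1200

Tables in S: A(20), B(120), C(200)
Edges inside S: A-B(d=40), A-C(d=10)
numerator = 20 * 120 * 200 = 480000
denominator = 40 * 10 = 400
card(S) = 480000 / 400 = 1200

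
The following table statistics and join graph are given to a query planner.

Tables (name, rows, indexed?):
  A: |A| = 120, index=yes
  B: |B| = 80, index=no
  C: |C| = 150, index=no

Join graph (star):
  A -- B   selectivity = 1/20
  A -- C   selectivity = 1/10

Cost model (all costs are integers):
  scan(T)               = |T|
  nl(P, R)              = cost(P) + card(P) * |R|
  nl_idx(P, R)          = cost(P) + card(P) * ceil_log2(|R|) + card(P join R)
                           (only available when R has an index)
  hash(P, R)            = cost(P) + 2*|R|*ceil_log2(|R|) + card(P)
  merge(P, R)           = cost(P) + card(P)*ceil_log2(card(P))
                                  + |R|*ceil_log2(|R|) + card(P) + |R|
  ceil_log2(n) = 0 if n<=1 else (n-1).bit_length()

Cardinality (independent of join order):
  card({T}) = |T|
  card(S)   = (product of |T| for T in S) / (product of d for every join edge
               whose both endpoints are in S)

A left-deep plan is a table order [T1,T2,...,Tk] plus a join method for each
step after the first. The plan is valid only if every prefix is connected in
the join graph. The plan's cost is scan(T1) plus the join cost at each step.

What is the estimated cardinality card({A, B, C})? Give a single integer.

7200

Tables in S: A(120), B(80), C(150)
Edges inside S: A-B(d=20), A-C(d=10)
numerator = 120 * 80 * 150 = 1440000
denominator = 20 * 10 = 200
card(S) = 1440000 / 200 = 7200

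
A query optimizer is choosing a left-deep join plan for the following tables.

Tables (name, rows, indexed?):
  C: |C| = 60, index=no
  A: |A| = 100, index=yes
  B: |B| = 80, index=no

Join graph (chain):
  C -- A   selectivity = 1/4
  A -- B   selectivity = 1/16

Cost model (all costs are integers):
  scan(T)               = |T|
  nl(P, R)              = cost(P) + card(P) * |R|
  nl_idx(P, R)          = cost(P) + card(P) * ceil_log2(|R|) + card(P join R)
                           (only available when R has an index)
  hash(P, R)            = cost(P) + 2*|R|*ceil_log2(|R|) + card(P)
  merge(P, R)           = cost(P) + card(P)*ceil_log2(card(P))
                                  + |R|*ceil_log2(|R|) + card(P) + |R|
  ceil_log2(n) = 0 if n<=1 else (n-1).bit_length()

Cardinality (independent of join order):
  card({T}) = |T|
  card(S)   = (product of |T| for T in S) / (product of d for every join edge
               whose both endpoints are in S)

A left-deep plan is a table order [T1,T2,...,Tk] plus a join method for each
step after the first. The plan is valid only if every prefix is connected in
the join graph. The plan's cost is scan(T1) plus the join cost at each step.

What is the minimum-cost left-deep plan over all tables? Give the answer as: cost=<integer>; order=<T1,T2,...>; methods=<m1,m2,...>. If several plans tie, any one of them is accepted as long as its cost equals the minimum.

Selinger DP (subsets sized 1..n):
  {C}: scan cost=60, card=60
  {A}: scan cost=100, card=100
  {B}: scan cost=80, card=80
  {AC}: card=1500; try (C,hash)→920, (A,merge)→1280, (C,merge)→1320, (A,hash)→1520, (A,nl_idx)→1980, (A,nl)→6060 …(+1); best=920 via (C,hash)
  {AB}: card=500; try (A,nl_idx)→1140, (B,hash)→1320, (A,merge)→1520, (B,merge)→1540, (A,hash)→1560, (A,nl)→8080 …(+1); best=1140 via (A,nl_idx)
  {ABC}: card=7500; try (C,hash)→2360, (B,hash)→3540, (C,merge)→6560, (B,merge)→19560, (C,nl)→31140, (B,nl)→120920; best=2360 via (C,hash)

cost=2360; order=B,A,C; methods=nl_idx,hash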